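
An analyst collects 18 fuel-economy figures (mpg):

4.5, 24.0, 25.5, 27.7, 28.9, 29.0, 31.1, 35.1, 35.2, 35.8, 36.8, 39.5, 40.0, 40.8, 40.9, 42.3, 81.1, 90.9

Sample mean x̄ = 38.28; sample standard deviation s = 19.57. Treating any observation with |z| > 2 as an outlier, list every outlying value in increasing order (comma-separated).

Cutoffs at x̄ ± 2s: 38.28 ± 2·19.57 = [-0.86, 77.42].
81.1: z = 2.19, |z| > 2 → outlier.
90.9: z = 2.69, |z| > 2 → outlier.
Every other value lies within [-0.86, 77.42].

81.1, 90.9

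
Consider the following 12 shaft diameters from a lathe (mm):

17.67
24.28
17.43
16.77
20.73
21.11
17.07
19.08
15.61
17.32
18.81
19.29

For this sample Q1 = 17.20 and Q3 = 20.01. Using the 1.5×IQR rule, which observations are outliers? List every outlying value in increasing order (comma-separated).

24.28

IQR = Q3 − Q1 = 20.01 − 17.20 = 2.81.
Lower fence = Q1 − 1.5·IQR = 17.20 − 4.215 = 12.985.
Upper fence = Q3 + 1.5·IQR = 20.01 + 4.215 = 24.225.
24.28 > 24.225 → outlier.
All remaining values lie within [12.985, 24.225].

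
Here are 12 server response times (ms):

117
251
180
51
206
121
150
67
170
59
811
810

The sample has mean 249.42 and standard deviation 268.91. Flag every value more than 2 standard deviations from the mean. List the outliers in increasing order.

810, 811

Cutoffs at x̄ ± 2s: 249.42 ± 2·268.91 = [-288.40, 787.24].
810: z = 2.08, |z| > 2 → outlier.
811: z = 2.09, |z| > 2 → outlier.
Every other value lies within [-288.40, 787.24].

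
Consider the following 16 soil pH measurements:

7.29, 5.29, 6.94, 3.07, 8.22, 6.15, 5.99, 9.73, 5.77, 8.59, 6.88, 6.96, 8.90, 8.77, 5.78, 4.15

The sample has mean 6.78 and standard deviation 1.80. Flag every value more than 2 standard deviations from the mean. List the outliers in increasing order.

3.07

Cutoffs at x̄ ± 2s: 6.78 ± 2·1.80 = [3.18, 10.38].
3.07: z = -2.06, |z| > 2 → outlier.
Every other value lies within [3.18, 10.38].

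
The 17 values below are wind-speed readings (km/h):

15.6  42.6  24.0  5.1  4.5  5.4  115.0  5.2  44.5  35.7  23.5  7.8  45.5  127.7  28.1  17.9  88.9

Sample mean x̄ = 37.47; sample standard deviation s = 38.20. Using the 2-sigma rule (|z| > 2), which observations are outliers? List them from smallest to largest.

Cutoffs at x̄ ± 2s: 37.47 ± 2·38.20 = [-38.93, 113.87].
115.0: z = 2.03, |z| > 2 → outlier.
127.7: z = 2.36, |z| > 2 → outlier.
Every other value lies within [-38.93, 113.87].

115.0, 127.7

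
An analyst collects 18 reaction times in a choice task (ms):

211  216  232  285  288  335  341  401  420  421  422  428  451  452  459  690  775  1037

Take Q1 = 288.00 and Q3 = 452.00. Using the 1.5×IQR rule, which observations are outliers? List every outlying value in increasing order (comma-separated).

IQR = Q3 − Q1 = 452.00 − 288.00 = 164.00.
Lower fence = Q1 − 1.5·IQR = 288.00 − 246.00 = 42.00.
Upper fence = Q3 + 1.5·IQR = 452.00 + 246.00 = 698.00.
775 > 698.00 → outlier.
1037 > 698.00 → outlier.
All remaining values lie within [42.00, 698.00].

775, 1037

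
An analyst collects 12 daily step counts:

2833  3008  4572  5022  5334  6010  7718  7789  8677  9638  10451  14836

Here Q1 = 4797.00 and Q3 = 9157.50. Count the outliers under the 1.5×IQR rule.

0

IQR = 4360.50; fences at 4797.00 − 6540.75 = -1743.75 and 9157.50 + 6540.75 = 15698.25.
Every value lies within the cutoffs.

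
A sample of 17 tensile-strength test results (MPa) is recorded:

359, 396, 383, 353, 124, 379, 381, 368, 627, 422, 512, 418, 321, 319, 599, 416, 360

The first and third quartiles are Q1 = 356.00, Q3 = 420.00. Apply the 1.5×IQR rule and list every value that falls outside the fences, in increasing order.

IQR = Q3 − Q1 = 420.00 − 356.00 = 64.00.
Lower fence = Q1 − 1.5·IQR = 356.00 − 96.00 = 260.00.
Upper fence = Q3 + 1.5·IQR = 420.00 + 96.00 = 516.00.
124 < 260.00 → outlier.
599 > 516.00 → outlier.
627 > 516.00 → outlier.
All remaining values lie within [260.00, 516.00].

124, 599, 627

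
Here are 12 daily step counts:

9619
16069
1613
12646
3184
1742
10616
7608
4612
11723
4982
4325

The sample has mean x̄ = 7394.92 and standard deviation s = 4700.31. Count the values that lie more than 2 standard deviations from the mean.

Cutoffs: x̄ ± 2s = [-2005.70, 16795.54].
Every value lies within the cutoffs.

0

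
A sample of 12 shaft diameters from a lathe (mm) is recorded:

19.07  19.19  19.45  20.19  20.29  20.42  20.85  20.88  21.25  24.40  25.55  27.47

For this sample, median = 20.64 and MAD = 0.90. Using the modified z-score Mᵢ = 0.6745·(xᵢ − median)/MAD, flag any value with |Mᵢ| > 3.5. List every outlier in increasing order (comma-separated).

|Mᵢ| > 3.5 ⇔ |xᵢ − 20.64| > 3.5·0.90/0.6745 = 4.67.
So outliers lie outside [15.97, 25.31].
25.55: M = 3.68 → outlier.
27.47: M = 5.12 → outlier.

25.55, 27.47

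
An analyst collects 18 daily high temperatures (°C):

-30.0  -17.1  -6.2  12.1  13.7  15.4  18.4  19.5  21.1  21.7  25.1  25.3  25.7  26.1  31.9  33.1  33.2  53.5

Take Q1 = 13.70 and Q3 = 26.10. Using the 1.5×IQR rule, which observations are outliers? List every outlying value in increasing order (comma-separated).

IQR = Q3 − Q1 = 26.10 − 13.70 = 12.40.
Lower fence = Q1 − 1.5·IQR = 13.70 − 18.60 = -4.90.
Upper fence = Q3 + 1.5·IQR = 26.10 + 18.60 = 44.70.
-30.0 < -4.90 → outlier.
-17.1 < -4.90 → outlier.
-6.2 < -4.90 → outlier.
53.5 > 44.70 → outlier.
All remaining values lie within [-4.90, 44.70].

-30.0, -17.1, -6.2, 53.5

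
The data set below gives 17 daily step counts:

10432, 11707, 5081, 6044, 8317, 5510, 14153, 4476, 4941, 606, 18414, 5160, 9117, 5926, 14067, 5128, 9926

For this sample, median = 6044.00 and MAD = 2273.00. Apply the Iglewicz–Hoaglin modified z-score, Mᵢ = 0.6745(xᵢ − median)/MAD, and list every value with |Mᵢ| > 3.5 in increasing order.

|Mᵢ| > 3.5 ⇔ |xᵢ − 6044.00| > 3.5·2273.00/0.6745 = 11794.66.
So outliers lie outside [-5750.66, 17838.66].
18414: M = 3.67 → outlier.

18414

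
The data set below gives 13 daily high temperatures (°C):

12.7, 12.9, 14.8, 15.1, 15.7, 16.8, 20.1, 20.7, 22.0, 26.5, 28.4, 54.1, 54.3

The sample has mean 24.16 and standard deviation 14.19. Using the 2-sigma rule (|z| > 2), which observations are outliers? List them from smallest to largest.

Cutoffs at x̄ ± 2s: 24.16 ± 2·14.19 = [-4.22, 52.54].
54.1: z = 2.11, |z| > 2 → outlier.
54.3: z = 2.12, |z| > 2 → outlier.
Every other value lies within [-4.22, 52.54].

54.1, 54.3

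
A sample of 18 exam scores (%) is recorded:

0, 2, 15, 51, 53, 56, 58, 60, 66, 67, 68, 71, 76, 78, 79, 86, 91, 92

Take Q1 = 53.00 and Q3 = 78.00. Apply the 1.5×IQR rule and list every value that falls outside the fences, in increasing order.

IQR = Q3 − Q1 = 78.00 − 53.00 = 25.00.
Lower fence = Q1 − 1.5·IQR = 53.00 − 37.50 = 15.50.
Upper fence = Q3 + 1.5·IQR = 78.00 + 37.50 = 115.50.
0 < 15.50 → outlier.
2 < 15.50 → outlier.
15 < 15.50 → outlier.
All remaining values lie within [15.50, 115.50].

0, 2, 15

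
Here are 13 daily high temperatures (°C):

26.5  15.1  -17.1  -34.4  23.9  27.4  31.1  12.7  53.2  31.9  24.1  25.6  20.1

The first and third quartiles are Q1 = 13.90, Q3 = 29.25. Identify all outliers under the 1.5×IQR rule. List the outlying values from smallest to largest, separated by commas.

-34.4, -17.1, 53.2

IQR = Q3 − Q1 = 29.25 − 13.90 = 15.35.
Lower fence = Q1 − 1.5·IQR = 13.90 − 23.025 = -9.125.
Upper fence = Q3 + 1.5·IQR = 29.25 + 23.025 = 52.275.
-34.4 < -9.125 → outlier.
-17.1 < -9.125 → outlier.
53.2 > 52.275 → outlier.
All remaining values lie within [-9.125, 52.275].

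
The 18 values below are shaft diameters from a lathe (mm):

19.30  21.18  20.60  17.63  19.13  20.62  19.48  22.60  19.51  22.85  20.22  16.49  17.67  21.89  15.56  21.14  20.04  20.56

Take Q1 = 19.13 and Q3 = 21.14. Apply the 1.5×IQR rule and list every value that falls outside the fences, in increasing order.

IQR = Q3 − Q1 = 21.14 − 19.13 = 2.01.
Lower fence = Q1 − 1.5·IQR = 19.13 − 3.015 = 16.115.
Upper fence = Q3 + 1.5·IQR = 21.14 + 3.015 = 24.155.
15.56 < 16.115 → outlier.
All remaining values lie within [16.115, 24.155].

15.56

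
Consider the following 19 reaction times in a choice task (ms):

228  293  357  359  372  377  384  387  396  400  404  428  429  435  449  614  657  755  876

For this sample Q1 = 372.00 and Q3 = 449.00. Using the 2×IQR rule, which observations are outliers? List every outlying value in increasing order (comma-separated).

IQR = Q3 − Q1 = 449.00 − 372.00 = 77.00.
Lower fence = Q1 − 2·IQR = 372.00 − 154.00 = 218.00.
Upper fence = Q3 + 2·IQR = 449.00 + 154.00 = 603.00.
614 > 603.00 → outlier.
657 > 603.00 → outlier.
755 > 603.00 → outlier.
876 > 603.00 → outlier.
All remaining values lie within [218.00, 603.00].

614, 657, 755, 876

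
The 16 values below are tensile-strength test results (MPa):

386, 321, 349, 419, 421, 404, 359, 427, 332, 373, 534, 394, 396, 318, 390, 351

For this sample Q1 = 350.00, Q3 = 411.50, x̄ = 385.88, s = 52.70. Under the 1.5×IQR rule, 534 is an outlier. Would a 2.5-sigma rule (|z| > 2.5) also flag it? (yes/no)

yes

z = (534 − 385.88) / 52.70 = 2.81.
|z| = 2.81 > 2.5.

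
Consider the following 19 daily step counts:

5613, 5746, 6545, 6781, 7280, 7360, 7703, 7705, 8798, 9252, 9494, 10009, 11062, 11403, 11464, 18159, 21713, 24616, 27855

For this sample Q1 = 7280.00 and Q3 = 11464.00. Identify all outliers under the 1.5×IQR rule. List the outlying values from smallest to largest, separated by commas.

IQR = Q3 − Q1 = 11464.00 − 7280.00 = 4184.00.
Lower fence = Q1 − 1.5·IQR = 7280.00 − 6276.00 = 1004.00.
Upper fence = Q3 + 1.5·IQR = 11464.00 + 6276.00 = 17740.00.
18159 > 17740.00 → outlier.
21713 > 17740.00 → outlier.
24616 > 17740.00 → outlier.
27855 > 17740.00 → outlier.
All remaining values lie within [1004.00, 17740.00].

18159, 21713, 24616, 27855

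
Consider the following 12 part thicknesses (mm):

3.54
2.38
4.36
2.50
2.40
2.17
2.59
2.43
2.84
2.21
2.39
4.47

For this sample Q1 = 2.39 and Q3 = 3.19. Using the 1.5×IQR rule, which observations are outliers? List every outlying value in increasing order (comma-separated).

4.47

IQR = Q3 − Q1 = 3.19 − 2.39 = 0.80.
Lower fence = Q1 − 1.5·IQR = 2.39 − 1.20 = 1.19.
Upper fence = Q3 + 1.5·IQR = 3.19 + 1.20 = 4.39.
4.47 > 4.39 → outlier.
All remaining values lie within [1.19, 4.39].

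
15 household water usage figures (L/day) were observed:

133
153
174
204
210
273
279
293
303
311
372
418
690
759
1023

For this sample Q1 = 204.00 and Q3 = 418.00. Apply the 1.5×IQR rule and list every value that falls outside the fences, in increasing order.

IQR = Q3 − Q1 = 418.00 − 204.00 = 214.00.
Lower fence = Q1 − 1.5·IQR = 204.00 − 321.00 = -117.00.
Upper fence = Q3 + 1.5·IQR = 418.00 + 321.00 = 739.00.
759 > 739.00 → outlier.
1023 > 739.00 → outlier.
All remaining values lie within [-117.00, 739.00].

759, 1023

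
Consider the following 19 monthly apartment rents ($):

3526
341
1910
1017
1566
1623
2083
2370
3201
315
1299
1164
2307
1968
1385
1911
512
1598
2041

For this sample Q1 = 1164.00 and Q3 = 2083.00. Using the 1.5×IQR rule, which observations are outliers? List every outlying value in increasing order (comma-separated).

3526

IQR = Q3 − Q1 = 2083.00 − 1164.00 = 919.00.
Lower fence = Q1 − 1.5·IQR = 1164.00 − 1378.50 = -214.50.
Upper fence = Q3 + 1.5·IQR = 2083.00 + 1378.50 = 3461.50.
3526 > 3461.50 → outlier.
All remaining values lie within [-214.50, 3461.50].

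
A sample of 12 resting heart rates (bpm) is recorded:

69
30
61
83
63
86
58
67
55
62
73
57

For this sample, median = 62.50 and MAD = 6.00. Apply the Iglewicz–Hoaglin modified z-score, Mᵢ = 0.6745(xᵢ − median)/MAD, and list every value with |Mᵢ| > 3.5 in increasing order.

|Mᵢ| > 3.5 ⇔ |xᵢ − 62.50| > 3.5·6.00/0.6745 = 31.13.
So outliers lie outside [31.37, 93.63].
30: M = -3.65 → outlier.

30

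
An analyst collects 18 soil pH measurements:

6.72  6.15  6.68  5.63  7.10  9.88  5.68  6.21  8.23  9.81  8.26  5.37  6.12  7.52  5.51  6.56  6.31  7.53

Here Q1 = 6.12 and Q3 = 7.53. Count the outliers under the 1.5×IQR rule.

2

IQR = 1.41; fences at 6.12 − 2.115 = 4.005 and 7.53 + 2.115 = 9.645.
Outside the cutoffs: 9.81, 9.88.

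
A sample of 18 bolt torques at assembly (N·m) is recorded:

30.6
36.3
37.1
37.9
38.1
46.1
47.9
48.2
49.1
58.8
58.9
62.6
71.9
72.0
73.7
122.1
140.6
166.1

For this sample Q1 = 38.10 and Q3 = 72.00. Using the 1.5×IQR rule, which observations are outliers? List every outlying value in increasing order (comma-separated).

IQR = Q3 − Q1 = 72.00 − 38.10 = 33.90.
Lower fence = Q1 − 1.5·IQR = 38.10 − 50.85 = -12.75.
Upper fence = Q3 + 1.5·IQR = 72.00 + 50.85 = 122.85.
140.6 > 122.85 → outlier.
166.1 > 122.85 → outlier.
All remaining values lie within [-12.75, 122.85].

140.6, 166.1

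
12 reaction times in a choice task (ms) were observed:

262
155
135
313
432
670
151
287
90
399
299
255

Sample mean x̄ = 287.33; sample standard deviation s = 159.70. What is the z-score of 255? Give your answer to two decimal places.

z = (255 − 287.33) / 159.70 = -0.20.

-0.20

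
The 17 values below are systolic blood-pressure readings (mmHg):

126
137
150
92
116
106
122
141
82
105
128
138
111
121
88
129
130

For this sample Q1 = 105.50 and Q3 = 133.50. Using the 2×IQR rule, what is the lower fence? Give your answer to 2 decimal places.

IQR = Q3 − Q1 = 133.50 − 105.50 = 28.00.
Lower fence = Q1 − 2·IQR = 105.50 − 56.00 = 49.50.
Upper fence = Q3 + 2·IQR = 133.50 + 56.00 = 189.50.

49.50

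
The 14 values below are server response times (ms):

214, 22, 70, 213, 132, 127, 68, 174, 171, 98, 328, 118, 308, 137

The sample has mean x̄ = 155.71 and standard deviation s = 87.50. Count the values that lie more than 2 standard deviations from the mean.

0

Cutoffs: x̄ ± 2s = [-19.29, 330.71].
Every value lies within the cutoffs.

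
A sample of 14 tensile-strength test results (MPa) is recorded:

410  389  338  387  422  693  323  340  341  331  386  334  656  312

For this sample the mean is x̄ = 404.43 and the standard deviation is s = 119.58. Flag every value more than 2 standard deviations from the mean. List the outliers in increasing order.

656, 693

Cutoffs at x̄ ± 2s: 404.43 ± 2·119.58 = [165.27, 643.59].
656: z = 2.10, |z| > 2 → outlier.
693: z = 2.41, |z| > 2 → outlier.
Every other value lies within [165.27, 643.59].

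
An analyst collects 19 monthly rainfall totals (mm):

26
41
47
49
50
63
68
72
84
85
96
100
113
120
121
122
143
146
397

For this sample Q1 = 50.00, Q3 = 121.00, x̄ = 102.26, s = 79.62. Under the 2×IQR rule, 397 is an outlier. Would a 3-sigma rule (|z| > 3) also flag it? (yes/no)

z = (397 − 102.26) / 79.62 = 3.70.
|z| = 3.70 > 3.

yes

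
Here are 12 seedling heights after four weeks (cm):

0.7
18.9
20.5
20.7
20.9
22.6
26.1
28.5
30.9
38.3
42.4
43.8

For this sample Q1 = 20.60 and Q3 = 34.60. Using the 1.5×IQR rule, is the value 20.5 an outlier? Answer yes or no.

IQR = Q3 − Q1 = 34.60 − 20.60 = 14.00.
Lower fence = Q1 − 1.5·IQR = 20.60 − 21.00 = -0.40.
Upper fence = Q3 + 1.5·IQR = 34.60 + 21.00 = 55.60.
20.5 lies within [-0.40, 55.60].

no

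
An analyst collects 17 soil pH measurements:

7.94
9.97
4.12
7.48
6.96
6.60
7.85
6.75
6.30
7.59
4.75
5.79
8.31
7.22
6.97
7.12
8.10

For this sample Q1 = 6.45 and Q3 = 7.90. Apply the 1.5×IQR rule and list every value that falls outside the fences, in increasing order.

IQR = Q3 − Q1 = 7.90 − 6.45 = 1.45.
Lower fence = Q1 − 1.5·IQR = 6.45 − 2.175 = 4.275.
Upper fence = Q3 + 1.5·IQR = 7.90 + 2.175 = 10.075.
4.12 < 4.275 → outlier.
All remaining values lie within [4.275, 10.075].

4.12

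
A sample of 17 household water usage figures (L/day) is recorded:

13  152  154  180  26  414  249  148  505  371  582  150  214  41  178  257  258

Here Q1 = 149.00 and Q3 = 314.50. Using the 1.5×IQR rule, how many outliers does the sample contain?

IQR = 165.50; fences at 149.00 − 248.25 = -99.25 and 314.50 + 248.25 = 562.75.
Outside the cutoffs: 582.

1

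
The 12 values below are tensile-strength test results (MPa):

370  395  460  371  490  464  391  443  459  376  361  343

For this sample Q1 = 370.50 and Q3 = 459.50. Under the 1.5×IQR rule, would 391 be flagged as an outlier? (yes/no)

no

IQR = Q3 − Q1 = 459.50 − 370.50 = 89.00.
Lower fence = Q1 − 1.5·IQR = 370.50 − 133.50 = 237.00.
Upper fence = Q3 + 1.5·IQR = 459.50 + 133.50 = 593.00.
391 lies within [237.00, 593.00].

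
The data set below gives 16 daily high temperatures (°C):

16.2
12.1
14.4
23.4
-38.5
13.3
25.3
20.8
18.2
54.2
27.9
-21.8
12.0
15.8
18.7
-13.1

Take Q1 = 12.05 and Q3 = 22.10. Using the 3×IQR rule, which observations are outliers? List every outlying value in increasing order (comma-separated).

-38.5, -21.8, 54.2

IQR = Q3 − Q1 = 22.10 − 12.05 = 10.05.
Lower fence = Q1 − 3·IQR = 12.05 − 30.15 = -18.10.
Upper fence = Q3 + 3·IQR = 22.10 + 30.15 = 52.25.
-38.5 < -18.10 → outlier.
-21.8 < -18.10 → outlier.
54.2 > 52.25 → outlier.
All remaining values lie within [-18.10, 52.25].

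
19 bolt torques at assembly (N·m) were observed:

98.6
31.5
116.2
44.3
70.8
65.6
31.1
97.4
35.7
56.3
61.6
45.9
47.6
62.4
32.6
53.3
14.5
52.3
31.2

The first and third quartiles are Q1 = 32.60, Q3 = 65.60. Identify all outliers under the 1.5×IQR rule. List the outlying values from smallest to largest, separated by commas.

IQR = Q3 − Q1 = 65.60 − 32.60 = 33.00.
Lower fence = Q1 − 1.5·IQR = 32.60 − 49.50 = -16.90.
Upper fence = Q3 + 1.5·IQR = 65.60 + 49.50 = 115.10.
116.2 > 115.10 → outlier.
All remaining values lie within [-16.90, 115.10].

116.2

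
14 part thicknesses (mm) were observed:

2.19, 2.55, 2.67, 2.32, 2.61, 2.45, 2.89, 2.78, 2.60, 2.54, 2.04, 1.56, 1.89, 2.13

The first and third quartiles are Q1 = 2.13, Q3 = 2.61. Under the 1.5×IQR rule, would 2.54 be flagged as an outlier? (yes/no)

no

IQR = Q3 − Q1 = 2.61 − 2.13 = 0.48.
Lower fence = Q1 − 1.5·IQR = 2.13 − 0.72 = 1.41.
Upper fence = Q3 + 1.5·IQR = 2.61 + 0.72 = 3.33.
2.54 lies within [1.41, 3.33].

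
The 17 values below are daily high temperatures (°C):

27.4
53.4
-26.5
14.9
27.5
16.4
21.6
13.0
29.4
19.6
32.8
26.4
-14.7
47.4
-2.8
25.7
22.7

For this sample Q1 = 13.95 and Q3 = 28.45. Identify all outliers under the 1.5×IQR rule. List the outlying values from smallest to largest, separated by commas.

-26.5, -14.7, 53.4

IQR = Q3 − Q1 = 28.45 − 13.95 = 14.50.
Lower fence = Q1 − 1.5·IQR = 13.95 − 21.75 = -7.80.
Upper fence = Q3 + 1.5·IQR = 28.45 + 21.75 = 50.20.
-26.5 < -7.80 → outlier.
-14.7 < -7.80 → outlier.
53.4 > 50.20 → outlier.
All remaining values lie within [-7.80, 50.20].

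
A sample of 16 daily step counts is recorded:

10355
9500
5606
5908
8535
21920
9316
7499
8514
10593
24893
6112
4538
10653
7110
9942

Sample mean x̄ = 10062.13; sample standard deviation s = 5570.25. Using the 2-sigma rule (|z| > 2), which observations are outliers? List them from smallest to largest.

21920, 24893

Cutoffs at x̄ ± 2s: 10062.13 ± 2·5570.25 = [-1078.37, 21202.63].
21920: z = 2.13, |z| > 2 → outlier.
24893: z = 2.66, |z| > 2 → outlier.
Every other value lies within [-1078.37, 21202.63].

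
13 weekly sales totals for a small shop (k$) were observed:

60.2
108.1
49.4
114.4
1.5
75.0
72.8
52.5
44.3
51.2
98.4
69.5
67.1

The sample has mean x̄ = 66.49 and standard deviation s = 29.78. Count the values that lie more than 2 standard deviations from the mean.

1

Cutoffs: x̄ ± 2s = [6.93, 126.05].
Outside the cutoffs: 1.5.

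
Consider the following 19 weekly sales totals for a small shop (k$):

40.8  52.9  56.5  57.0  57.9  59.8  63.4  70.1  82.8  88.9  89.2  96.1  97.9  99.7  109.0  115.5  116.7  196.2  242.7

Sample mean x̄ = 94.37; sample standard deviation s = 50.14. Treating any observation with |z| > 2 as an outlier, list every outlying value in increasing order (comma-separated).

Cutoffs at x̄ ± 2s: 94.37 ± 2·50.14 = [-5.91, 194.65].
196.2: z = 2.03, |z| > 2 → outlier.
242.7: z = 2.96, |z| > 2 → outlier.
Every other value lies within [-5.91, 194.65].

196.2, 242.7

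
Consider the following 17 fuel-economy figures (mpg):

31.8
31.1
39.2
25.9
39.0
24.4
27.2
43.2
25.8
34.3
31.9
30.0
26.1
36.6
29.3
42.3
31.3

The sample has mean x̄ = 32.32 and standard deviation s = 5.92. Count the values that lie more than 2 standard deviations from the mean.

Cutoffs: x̄ ± 2s = [20.48, 44.16].
Every value lies within the cutoffs.

0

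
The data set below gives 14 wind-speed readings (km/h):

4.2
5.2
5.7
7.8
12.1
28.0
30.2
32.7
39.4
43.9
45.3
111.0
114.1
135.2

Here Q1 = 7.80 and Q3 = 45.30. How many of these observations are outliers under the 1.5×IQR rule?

IQR = 37.50; fences at 7.80 − 56.25 = -48.45 and 45.30 + 56.25 = 101.55.
Outside the cutoffs: 111.0, 114.1, 135.2.

3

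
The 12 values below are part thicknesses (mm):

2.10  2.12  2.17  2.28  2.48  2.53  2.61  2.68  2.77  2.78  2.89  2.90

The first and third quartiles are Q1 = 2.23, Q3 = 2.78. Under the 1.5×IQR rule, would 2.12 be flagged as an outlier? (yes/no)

no

IQR = Q3 − Q1 = 2.78 − 2.23 = 0.55.
Lower fence = Q1 − 1.5·IQR = 2.23 − 0.825 = 1.405.
Upper fence = Q3 + 1.5·IQR = 2.78 + 0.825 = 3.605.
2.12 lies within [1.405, 3.605].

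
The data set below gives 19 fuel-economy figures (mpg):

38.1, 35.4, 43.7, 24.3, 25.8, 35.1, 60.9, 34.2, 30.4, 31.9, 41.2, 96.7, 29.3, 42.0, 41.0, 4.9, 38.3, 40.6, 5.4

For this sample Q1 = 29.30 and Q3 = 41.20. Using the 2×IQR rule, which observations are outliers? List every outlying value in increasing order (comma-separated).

4.9, 5.4, 96.7

IQR = Q3 − Q1 = 41.20 − 29.30 = 11.90.
Lower fence = Q1 − 2·IQR = 29.30 − 23.80 = 5.50.
Upper fence = Q3 + 2·IQR = 41.20 + 23.80 = 65.00.
4.9 < 5.50 → outlier.
5.4 < 5.50 → outlier.
96.7 > 65.00 → outlier.
All remaining values lie within [5.50, 65.00].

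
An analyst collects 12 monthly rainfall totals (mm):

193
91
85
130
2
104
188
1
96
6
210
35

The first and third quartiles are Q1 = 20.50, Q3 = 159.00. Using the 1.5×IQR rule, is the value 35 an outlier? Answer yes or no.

no

IQR = Q3 − Q1 = 159.00 − 20.50 = 138.50.
Lower fence = Q1 − 1.5·IQR = 20.50 − 207.75 = -187.25.
Upper fence = Q3 + 1.5·IQR = 159.00 + 207.75 = 366.75.
35 lies within [-187.25, 366.75].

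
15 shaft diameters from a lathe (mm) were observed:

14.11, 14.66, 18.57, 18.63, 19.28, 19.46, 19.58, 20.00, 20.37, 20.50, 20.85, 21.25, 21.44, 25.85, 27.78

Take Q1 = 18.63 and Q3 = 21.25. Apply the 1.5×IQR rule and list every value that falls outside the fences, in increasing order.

IQR = Q3 − Q1 = 21.25 − 18.63 = 2.62.
Lower fence = Q1 − 1.5·IQR = 18.63 − 3.93 = 14.70.
Upper fence = Q3 + 1.5·IQR = 21.25 + 3.93 = 25.18.
14.11 < 14.70 → outlier.
14.66 < 14.70 → outlier.
25.85 > 25.18 → outlier.
27.78 > 25.18 → outlier.
All remaining values lie within [14.70, 25.18].

14.11, 14.66, 25.85, 27.78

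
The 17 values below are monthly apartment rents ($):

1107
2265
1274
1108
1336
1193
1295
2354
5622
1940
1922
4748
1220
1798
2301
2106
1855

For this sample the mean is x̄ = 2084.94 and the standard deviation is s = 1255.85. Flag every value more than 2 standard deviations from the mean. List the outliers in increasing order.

Cutoffs at x̄ ± 2s: 2084.94 ± 2·1255.85 = [-426.76, 4596.64].
4748: z = 2.12, |z| > 2 → outlier.
5622: z = 2.82, |z| > 2 → outlier.
Every other value lies within [-426.76, 4596.64].

4748, 5622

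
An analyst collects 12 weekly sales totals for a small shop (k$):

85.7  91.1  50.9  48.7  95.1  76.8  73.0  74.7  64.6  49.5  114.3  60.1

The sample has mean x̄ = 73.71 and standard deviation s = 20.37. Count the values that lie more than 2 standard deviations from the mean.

0

Cutoffs: x̄ ± 2s = [32.97, 114.45].
Every value lies within the cutoffs.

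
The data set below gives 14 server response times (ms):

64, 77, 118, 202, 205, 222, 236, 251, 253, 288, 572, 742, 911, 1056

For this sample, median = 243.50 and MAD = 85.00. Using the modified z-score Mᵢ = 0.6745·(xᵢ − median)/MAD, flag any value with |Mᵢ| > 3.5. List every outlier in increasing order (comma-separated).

|Mᵢ| > 3.5 ⇔ |xᵢ − 243.50| > 3.5·85.00/0.6745 = 441.07.
So outliers lie outside [-197.57, 684.57].
742: M = 3.96 → outlier.
911: M = 5.30 → outlier.
1056: M = 6.45 → outlier.

742, 911, 1056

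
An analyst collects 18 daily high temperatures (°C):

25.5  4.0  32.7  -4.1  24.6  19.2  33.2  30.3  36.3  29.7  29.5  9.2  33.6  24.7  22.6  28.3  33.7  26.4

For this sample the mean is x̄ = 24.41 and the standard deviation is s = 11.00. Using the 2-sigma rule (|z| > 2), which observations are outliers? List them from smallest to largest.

Cutoffs at x̄ ± 2s: 24.41 ± 2·11.00 = [2.41, 46.41].
-4.1: z = -2.59, |z| > 2 → outlier.
Every other value lies within [2.41, 46.41].

-4.1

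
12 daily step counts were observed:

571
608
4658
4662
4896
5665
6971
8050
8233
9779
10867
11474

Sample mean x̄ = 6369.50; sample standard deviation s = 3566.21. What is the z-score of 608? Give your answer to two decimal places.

-1.62

z = (608 − 6369.50) / 3566.21 = -1.62.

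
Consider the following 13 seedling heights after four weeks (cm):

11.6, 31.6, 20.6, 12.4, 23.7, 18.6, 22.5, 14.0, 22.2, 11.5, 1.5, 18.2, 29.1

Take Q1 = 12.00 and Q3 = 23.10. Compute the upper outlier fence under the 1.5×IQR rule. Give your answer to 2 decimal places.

39.75

IQR = Q3 − Q1 = 23.10 − 12.00 = 11.10.
Lower fence = Q1 − 1.5·IQR = 12.00 − 16.65 = -4.65.
Upper fence = Q3 + 1.5·IQR = 23.10 + 16.65 = 39.75.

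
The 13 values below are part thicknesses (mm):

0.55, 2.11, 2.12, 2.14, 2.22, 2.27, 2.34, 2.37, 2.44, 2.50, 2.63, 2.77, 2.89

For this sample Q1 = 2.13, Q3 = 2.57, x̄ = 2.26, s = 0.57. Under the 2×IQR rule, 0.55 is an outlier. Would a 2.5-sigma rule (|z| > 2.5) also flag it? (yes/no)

yes

z = (0.55 − 2.26) / 0.57 = -3.00.
|z| = 3.00 > 2.5.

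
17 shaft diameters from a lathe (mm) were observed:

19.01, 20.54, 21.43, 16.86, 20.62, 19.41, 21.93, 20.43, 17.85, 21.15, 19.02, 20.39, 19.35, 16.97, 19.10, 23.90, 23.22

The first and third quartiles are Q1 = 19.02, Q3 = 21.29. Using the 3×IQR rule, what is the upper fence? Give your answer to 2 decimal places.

IQR = Q3 − Q1 = 21.29 − 19.02 = 2.27.
Lower fence = Q1 − 3·IQR = 19.02 − 6.81 = 12.21.
Upper fence = Q3 + 3·IQR = 21.29 + 6.81 = 28.10.

28.10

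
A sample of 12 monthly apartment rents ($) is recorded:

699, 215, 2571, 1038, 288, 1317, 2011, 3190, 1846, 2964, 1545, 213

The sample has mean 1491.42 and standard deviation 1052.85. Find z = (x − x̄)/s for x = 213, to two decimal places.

-1.21

z = (213 − 1491.42) / 1052.85 = -1.21.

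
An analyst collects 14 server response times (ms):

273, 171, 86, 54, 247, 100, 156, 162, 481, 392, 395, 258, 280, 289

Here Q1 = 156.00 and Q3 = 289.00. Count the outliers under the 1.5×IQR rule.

0

IQR = 133.00; fences at 156.00 − 199.50 = -43.50 and 289.00 + 199.50 = 488.50.
Every value lies within the cutoffs.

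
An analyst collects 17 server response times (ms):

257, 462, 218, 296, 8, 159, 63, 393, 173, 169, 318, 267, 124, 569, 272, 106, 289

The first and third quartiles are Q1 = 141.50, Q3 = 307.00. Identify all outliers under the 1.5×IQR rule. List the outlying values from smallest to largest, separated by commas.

IQR = Q3 − Q1 = 307.00 − 141.50 = 165.50.
Lower fence = Q1 − 1.5·IQR = 141.50 − 248.25 = -106.75.
Upper fence = Q3 + 1.5·IQR = 307.00 + 248.25 = 555.25.
569 > 555.25 → outlier.
All remaining values lie within [-106.75, 555.25].

569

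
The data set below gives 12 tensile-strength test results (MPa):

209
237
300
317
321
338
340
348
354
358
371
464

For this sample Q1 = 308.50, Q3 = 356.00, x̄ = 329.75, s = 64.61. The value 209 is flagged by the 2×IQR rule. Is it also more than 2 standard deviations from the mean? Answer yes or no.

no

z = (209 − 329.75) / 64.61 = -1.87.
|z| = 1.87 ≤ 2.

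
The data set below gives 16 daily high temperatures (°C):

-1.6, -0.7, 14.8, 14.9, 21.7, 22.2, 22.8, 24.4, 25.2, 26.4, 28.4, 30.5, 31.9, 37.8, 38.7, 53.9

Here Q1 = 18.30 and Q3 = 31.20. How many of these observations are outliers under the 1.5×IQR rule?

2

IQR = 12.90; fences at 18.30 − 19.35 = -1.05 and 31.20 + 19.35 = 50.55.
Outside the cutoffs: -1.6, 53.9.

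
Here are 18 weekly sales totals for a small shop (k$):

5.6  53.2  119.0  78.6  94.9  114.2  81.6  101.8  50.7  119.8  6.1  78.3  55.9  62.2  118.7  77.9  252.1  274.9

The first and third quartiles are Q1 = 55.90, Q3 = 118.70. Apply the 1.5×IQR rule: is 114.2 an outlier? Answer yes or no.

IQR = Q3 − Q1 = 118.70 − 55.90 = 62.80.
Lower fence = Q1 − 1.5·IQR = 55.90 − 94.20 = -38.30.
Upper fence = Q3 + 1.5·IQR = 118.70 + 94.20 = 212.90.
114.2 lies within [-38.30, 212.90].

no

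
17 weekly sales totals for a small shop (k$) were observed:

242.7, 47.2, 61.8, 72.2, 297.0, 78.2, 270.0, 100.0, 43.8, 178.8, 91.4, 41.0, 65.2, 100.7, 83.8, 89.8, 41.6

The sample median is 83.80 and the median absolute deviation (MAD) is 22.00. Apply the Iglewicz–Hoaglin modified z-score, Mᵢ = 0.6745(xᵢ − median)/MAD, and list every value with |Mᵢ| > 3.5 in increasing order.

|Mᵢ| > 3.5 ⇔ |xᵢ − 83.80| > 3.5·22.00/0.6745 = 114.16.
So outliers lie outside [-30.36, 197.96].
242.7: M = 4.87 → outlier.
270.0: M = 5.71 → outlier.
297.0: M = 6.54 → outlier.

242.7, 270.0, 297.0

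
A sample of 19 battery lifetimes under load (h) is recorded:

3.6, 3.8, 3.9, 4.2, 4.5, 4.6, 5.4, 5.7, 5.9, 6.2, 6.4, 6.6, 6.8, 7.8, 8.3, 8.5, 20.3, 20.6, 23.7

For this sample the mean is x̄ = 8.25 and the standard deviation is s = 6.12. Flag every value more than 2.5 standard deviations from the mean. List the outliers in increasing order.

Cutoffs at x̄ ± 2.5s: 8.25 ± 2.5·6.12 = [-7.05, 23.55].
23.7: z = 2.52, |z| > 2.5 → outlier.
Every other value lies within [-7.05, 23.55].

23.7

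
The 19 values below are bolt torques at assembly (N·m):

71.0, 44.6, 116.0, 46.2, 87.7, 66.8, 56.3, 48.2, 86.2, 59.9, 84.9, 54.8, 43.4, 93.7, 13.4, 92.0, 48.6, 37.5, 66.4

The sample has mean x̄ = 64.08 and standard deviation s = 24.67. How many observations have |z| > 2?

2

Cutoffs: x̄ ± 2s = [14.74, 113.42].
Outside the cutoffs: 13.4, 116.0.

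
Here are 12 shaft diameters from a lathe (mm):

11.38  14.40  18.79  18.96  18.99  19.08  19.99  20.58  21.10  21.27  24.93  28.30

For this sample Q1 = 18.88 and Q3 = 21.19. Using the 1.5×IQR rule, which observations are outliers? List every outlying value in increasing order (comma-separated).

IQR = Q3 − Q1 = 21.19 − 18.88 = 2.31.
Lower fence = Q1 − 1.5·IQR = 18.88 − 3.465 = 15.415.
Upper fence = Q3 + 1.5·IQR = 21.19 + 3.465 = 24.655.
11.38 < 15.415 → outlier.
14.40 < 15.415 → outlier.
24.93 > 24.655 → outlier.
28.30 > 24.655 → outlier.
All remaining values lie within [15.415, 24.655].

11.38, 14.40, 24.93, 28.30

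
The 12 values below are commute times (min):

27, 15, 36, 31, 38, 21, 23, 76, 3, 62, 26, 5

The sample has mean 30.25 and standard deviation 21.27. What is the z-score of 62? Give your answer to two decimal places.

1.49

z = (62 − 30.25) / 21.27 = 1.49.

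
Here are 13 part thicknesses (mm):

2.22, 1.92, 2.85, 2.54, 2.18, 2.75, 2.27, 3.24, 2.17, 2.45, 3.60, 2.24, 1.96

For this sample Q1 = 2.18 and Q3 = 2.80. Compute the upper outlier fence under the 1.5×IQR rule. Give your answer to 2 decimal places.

3.73

IQR = Q3 − Q1 = 2.80 − 2.18 = 0.62.
Lower fence = Q1 − 1.5·IQR = 2.18 − 0.93 = 1.25.
Upper fence = Q3 + 1.5·IQR = 2.80 + 0.93 = 3.73.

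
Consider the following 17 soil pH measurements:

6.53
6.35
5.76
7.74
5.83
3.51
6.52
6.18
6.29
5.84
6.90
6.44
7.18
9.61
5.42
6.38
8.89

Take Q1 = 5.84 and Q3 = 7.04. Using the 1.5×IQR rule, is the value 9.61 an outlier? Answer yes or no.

yes

IQR = Q3 − Q1 = 7.04 − 5.84 = 1.20.
Lower fence = Q1 − 1.5·IQR = 5.84 − 1.80 = 4.04.
Upper fence = Q3 + 1.5·IQR = 7.04 + 1.80 = 8.84.
9.61 lies above the upper fence.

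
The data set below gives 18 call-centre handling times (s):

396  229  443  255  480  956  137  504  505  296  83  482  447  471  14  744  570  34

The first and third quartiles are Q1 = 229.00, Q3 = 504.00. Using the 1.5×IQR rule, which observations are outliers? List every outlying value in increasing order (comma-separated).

IQR = Q3 − Q1 = 504.00 − 229.00 = 275.00.
Lower fence = Q1 − 1.5·IQR = 229.00 − 412.50 = -183.50.
Upper fence = Q3 + 1.5·IQR = 504.00 + 412.50 = 916.50.
956 > 916.50 → outlier.
All remaining values lie within [-183.50, 916.50].

956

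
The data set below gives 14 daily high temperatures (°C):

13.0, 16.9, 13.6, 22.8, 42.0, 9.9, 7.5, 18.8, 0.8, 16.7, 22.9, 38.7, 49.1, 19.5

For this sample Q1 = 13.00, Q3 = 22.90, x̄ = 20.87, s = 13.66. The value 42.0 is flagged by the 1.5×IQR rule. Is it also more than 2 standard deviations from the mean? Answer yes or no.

no

z = (42.0 − 20.87) / 13.66 = 1.55.
|z| = 1.55 ≤ 2.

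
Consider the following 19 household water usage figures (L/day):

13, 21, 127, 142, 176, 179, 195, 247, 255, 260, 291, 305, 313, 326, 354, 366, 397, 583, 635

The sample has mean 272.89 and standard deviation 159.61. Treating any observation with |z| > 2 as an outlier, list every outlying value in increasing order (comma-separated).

635

Cutoffs at x̄ ± 2s: 272.89 ± 2·159.61 = [-46.33, 592.11].
635: z = 2.27, |z| > 2 → outlier.
Every other value lies within [-46.33, 592.11].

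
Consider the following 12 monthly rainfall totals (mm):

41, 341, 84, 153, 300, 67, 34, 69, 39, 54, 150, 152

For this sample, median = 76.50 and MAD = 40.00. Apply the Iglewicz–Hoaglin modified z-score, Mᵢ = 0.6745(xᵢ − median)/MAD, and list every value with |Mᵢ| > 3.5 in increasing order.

300, 341

|Mᵢ| > 3.5 ⇔ |xᵢ − 76.50| > 3.5·40.00/0.6745 = 207.56.
So outliers lie outside [-131.06, 284.06].
300: M = 3.77 → outlier.
341: M = 4.46 → outlier.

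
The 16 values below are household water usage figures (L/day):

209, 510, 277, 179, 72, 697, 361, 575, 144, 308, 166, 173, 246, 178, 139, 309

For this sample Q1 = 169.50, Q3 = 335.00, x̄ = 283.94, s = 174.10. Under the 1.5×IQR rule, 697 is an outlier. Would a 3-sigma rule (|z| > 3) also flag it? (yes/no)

z = (697 − 283.94) / 174.10 = 2.37.
|z| = 2.37 ≤ 3.

no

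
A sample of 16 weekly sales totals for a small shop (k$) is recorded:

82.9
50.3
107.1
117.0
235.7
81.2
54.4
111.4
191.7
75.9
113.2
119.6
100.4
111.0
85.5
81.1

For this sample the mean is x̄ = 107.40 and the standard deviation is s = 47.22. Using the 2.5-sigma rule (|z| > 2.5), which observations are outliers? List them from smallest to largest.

235.7

Cutoffs at x̄ ± 2.5s: 107.40 ± 2.5·47.22 = [-10.65, 225.45].
235.7: z = 2.72, |z| > 2.5 → outlier.
Every other value lies within [-10.65, 225.45].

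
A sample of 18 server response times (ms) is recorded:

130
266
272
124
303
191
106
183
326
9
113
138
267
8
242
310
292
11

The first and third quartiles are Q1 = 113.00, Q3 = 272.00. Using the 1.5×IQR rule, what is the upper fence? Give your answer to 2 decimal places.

IQR = Q3 − Q1 = 272.00 − 113.00 = 159.00.
Lower fence = Q1 − 1.5·IQR = 113.00 − 238.50 = -125.50.
Upper fence = Q3 + 1.5·IQR = 272.00 + 238.50 = 510.50.

510.50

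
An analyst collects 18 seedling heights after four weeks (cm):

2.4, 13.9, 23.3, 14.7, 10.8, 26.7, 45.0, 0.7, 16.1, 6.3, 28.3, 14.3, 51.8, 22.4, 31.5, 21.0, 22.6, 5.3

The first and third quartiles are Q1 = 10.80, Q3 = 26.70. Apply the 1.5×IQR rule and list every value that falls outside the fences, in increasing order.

51.8

IQR = Q3 − Q1 = 26.70 − 10.80 = 15.90.
Lower fence = Q1 − 1.5·IQR = 10.80 − 23.85 = -13.05.
Upper fence = Q3 + 1.5·IQR = 26.70 + 23.85 = 50.55.
51.8 > 50.55 → outlier.
All remaining values lie within [-13.05, 50.55].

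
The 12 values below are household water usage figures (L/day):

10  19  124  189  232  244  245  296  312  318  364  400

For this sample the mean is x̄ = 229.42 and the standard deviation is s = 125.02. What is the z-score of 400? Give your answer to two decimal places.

1.36

z = (400 − 229.42) / 125.02 = 1.36.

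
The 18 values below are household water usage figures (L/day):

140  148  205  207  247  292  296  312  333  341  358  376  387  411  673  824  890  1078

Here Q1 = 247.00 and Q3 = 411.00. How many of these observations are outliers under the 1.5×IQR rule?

4

IQR = 164.00; fences at 247.00 − 246.00 = 1.00 and 411.00 + 246.00 = 657.00.
Outside the cutoffs: 673, 824, 890, 1078.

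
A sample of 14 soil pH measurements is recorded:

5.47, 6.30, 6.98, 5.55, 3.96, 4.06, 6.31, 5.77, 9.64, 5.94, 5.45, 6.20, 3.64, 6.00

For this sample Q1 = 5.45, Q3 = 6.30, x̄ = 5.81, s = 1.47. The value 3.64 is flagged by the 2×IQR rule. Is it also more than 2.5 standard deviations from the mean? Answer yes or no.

z = (3.64 − 5.81) / 1.47 = -1.48.
|z| = 1.48 ≤ 2.5.

no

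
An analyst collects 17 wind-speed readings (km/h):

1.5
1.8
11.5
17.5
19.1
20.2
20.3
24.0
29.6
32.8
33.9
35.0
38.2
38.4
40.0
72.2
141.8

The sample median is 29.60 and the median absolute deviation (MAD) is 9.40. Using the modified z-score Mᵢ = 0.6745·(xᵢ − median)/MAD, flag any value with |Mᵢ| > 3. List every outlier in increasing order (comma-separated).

|Mᵢ| > 3 ⇔ |xᵢ − 29.60| > 3·9.40/0.6745 = 41.81.
So outliers lie outside [-12.21, 71.41].
72.2: M = 3.06 → outlier.
141.8: M = 8.05 → outlier.

72.2, 141.8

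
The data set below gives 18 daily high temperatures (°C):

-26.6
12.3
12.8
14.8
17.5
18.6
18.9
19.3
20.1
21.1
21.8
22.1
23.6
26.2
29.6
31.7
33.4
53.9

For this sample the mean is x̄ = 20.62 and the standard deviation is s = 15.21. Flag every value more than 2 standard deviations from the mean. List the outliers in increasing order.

-26.6, 53.9

Cutoffs at x̄ ± 2s: 20.62 ± 2·15.21 = [-9.80, 51.04].
-26.6: z = -3.10, |z| > 2 → outlier.
53.9: z = 2.19, |z| > 2 → outlier.
Every other value lies within [-9.80, 51.04].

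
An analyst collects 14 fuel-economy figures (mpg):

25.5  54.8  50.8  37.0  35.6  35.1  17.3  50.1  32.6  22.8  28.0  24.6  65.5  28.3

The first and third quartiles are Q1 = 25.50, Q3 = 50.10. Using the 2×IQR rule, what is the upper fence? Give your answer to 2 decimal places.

99.30

IQR = Q3 − Q1 = 50.10 − 25.50 = 24.60.
Lower fence = Q1 − 2·IQR = 25.50 − 49.20 = -23.70.
Upper fence = Q3 + 2·IQR = 50.10 + 49.20 = 99.30.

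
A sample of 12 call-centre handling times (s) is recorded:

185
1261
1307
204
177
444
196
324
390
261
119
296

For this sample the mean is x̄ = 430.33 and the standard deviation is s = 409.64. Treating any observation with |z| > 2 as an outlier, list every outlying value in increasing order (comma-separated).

Cutoffs at x̄ ± 2s: 430.33 ± 2·409.64 = [-388.95, 1249.61].
1261: z = 2.03, |z| > 2 → outlier.
1307: z = 2.14, |z| > 2 → outlier.
Every other value lies within [-388.95, 1249.61].

1261, 1307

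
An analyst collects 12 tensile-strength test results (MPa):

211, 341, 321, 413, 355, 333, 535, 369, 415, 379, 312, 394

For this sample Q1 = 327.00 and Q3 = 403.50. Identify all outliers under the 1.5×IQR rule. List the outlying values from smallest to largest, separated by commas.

211, 535

IQR = Q3 − Q1 = 403.50 − 327.00 = 76.50.
Lower fence = Q1 − 1.5·IQR = 327.00 − 114.75 = 212.25.
Upper fence = Q3 + 1.5·IQR = 403.50 + 114.75 = 518.25.
211 < 212.25 → outlier.
535 > 518.25 → outlier.
All remaining values lie within [212.25, 518.25].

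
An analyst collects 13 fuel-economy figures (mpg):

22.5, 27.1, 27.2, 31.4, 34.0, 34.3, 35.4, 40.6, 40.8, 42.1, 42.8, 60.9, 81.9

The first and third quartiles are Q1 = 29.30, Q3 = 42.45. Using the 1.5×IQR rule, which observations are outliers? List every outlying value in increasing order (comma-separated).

81.9

IQR = Q3 − Q1 = 42.45 − 29.30 = 13.15.
Lower fence = Q1 − 1.5·IQR = 29.30 − 19.725 = 9.575.
Upper fence = Q3 + 1.5·IQR = 42.45 + 19.725 = 62.175.
81.9 > 62.175 → outlier.
All remaining values lie within [9.575, 62.175].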